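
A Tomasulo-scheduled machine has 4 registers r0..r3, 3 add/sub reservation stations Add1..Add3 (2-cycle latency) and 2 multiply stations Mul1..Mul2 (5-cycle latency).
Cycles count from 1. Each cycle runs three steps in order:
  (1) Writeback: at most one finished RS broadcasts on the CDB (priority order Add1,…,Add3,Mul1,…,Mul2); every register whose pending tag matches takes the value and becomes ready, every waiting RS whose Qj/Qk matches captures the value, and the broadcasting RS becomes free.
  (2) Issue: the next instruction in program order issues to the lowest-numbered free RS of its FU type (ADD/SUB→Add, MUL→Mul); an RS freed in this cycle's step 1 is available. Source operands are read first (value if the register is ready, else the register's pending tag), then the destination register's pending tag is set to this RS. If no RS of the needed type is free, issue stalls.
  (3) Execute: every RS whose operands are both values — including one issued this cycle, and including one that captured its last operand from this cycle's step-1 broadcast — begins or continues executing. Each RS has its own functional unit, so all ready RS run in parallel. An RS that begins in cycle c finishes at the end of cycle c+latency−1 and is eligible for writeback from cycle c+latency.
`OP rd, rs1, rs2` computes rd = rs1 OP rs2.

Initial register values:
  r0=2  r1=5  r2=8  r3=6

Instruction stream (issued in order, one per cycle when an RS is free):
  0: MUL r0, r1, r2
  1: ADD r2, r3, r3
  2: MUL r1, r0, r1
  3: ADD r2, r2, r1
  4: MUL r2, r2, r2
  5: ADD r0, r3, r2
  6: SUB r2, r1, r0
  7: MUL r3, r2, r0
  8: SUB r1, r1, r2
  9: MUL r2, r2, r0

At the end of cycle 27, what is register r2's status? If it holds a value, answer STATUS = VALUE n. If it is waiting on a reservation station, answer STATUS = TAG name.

STATUS = VALUE -2011512500

c1: issue MUL r0<-Mul1 | r0:Mul1,r1:5,r2:8,r3:6
c2: issue ADD r2<-Add1 | r0:Mul1,r1:5,r2:Add1,r3:6
c3: issue MUL r1<-Mul2 | r0:Mul1,r1:Mul2,r2:Add1,r3:6
c4: CDB Add1=12; issue ADD r2<-Add1 | r0:Mul1,r1:Mul2,r2:Add1,r3:6
c5: stall | r0:Mul1,r1:Mul2,r2:Add1,r3:6
c6: CDB Mul1=40; issue MUL r2<-Mul1 | r0:40,r1:Mul2,r2:Mul1,r3:6
c7: issue ADD r0<-Add2 | r0:Add2,r1:Mul2,r2:Mul1,r3:6
c8: issue SUB r2<-Add3 | r0:Add2,r1:Mul2,r2:Add3,r3:6
c9: stall | r0:Add2,r1:Mul2,r2:Add3,r3:6
c10: stall | r0:Add2,r1:Mul2,r2:Add3,r3:6
c11: CDB Mul2=200; issue MUL r3<-Mul2 | r0:Add2,r1:200,r2:Add3,r3:Mul2
c12: stall | r0:Add2,r1:200,r2:Add3,r3:Mul2
c13: CDB Add1=212; issue SUB r1<-Add1 | r0:Add2,r1:Add1,r2:Add3,r3:Mul2
c14: stall | r0:Add2,r1:Add1,r2:Add3,r3:Mul2
c15: stall | r0:Add2,r1:Add1,r2:Add3,r3:Mul2
c16: stall | r0:Add2,r1:Add1,r2:Add3,r3:Mul2
c17: stall | r0:Add2,r1:Add1,r2:Add3,r3:Mul2
c18: CDB Mul1=44944; issue MUL r2<-Mul1 | r0:Add2,r1:Add1,r2:Mul1,r3:Mul2
c19: - | r0:Add2,r1:Add1,r2:Mul1,r3:Mul2
c20: CDB Add2=44950 | r0:44950,r1:Add1,r2:Mul1,r3:Mul2
c21: - | r0:44950,r1:Add1,r2:Mul1,r3:Mul2
c22: CDB Add3=-44750 | r0:44950,r1:Add1,r2:Mul1,r3:Mul2
c23: - | r0:44950,r1:Add1,r2:Mul1,r3:Mul2
c24: CDB Add1=44950 | r0:44950,r1:44950,r2:Mul1,r3:Mul2
c25: - | r0:44950,r1:44950,r2:Mul1,r3:Mul2
c26: - | r0:44950,r1:44950,r2:Mul1,r3:Mul2
c27: CDB Mul1=-2011512500 | r0:44950,r1:44950,r2:-2011512500,r3:Mul2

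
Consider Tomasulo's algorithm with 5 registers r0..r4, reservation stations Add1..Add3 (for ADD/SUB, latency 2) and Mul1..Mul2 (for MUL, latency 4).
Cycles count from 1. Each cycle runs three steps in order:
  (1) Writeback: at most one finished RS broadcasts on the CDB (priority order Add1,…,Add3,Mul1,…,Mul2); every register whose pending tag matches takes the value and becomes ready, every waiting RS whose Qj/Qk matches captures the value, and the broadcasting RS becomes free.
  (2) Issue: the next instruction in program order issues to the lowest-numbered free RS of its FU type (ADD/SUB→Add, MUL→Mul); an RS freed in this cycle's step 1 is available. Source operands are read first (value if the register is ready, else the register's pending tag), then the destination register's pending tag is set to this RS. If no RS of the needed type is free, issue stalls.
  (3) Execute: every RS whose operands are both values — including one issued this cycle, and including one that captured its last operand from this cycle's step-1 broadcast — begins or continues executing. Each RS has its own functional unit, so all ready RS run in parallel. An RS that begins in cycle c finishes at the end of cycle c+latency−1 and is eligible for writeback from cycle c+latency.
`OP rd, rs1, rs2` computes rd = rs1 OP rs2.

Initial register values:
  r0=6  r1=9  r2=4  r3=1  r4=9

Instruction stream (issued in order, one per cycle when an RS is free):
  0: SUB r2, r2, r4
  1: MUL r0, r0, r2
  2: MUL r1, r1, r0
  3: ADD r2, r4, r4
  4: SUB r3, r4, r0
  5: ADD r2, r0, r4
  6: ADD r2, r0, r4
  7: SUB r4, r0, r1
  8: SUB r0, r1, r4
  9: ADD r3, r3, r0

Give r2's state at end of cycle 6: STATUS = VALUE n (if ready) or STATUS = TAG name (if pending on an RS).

STATUS = TAG Add1

cycle 1: issue SUB r2<-Add1 // r0:6,r1:9,r2:Add1,r3:1,r4:9
cycle 2: issue MUL r0<-Mul1 // r0:Mul1,r1:9,r2:Add1,r3:1,r4:9
cycle 3: CDB Add1=-5; issue MUL r1<-Mul2 // r0:Mul1,r1:Mul2,r2:-5,r3:1,r4:9
cycle 4: issue ADD r2<-Add1 // r0:Mul1,r1:Mul2,r2:Add1,r3:1,r4:9
cycle 5: issue SUB r3<-Add2 // r0:Mul1,r1:Mul2,r2:Add1,r3:Add2,r4:9
cycle 6: CDB Add1=18; issue ADD r2<-Add1 // r0:Mul1,r1:Mul2,r2:Add1,r3:Add2,r4:9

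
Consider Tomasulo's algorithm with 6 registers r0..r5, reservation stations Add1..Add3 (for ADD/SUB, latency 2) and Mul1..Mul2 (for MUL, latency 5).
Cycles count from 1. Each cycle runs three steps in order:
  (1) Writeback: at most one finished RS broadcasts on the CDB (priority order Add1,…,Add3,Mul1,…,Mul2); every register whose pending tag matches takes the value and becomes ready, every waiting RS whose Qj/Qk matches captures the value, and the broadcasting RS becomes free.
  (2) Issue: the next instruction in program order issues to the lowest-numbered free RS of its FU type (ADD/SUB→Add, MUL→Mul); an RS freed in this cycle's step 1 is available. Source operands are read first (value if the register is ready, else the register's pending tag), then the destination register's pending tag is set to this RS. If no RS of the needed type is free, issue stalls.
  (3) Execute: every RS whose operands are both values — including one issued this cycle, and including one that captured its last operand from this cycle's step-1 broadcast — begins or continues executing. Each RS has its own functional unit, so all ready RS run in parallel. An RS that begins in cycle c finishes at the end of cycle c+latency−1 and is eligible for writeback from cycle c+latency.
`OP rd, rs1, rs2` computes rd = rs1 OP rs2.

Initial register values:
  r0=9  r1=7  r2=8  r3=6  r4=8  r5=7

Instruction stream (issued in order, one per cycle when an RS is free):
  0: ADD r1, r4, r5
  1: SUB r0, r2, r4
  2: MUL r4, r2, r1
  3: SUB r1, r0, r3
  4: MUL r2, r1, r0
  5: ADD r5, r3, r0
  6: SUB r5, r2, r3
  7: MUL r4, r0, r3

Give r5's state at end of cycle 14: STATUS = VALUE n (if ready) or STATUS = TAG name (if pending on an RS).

STATUS = VALUE -6

  c1: issue ADD r1<-Add1  regs: r0:9,r1:Add1,r2:8,r3:6,r4:8,r5:7
  c2: issue SUB r0<-Add2  regs: r0:Add2,r1:Add1,r2:8,r3:6,r4:8,r5:7
  c3: CDB Add1=15; issue MUL r4<-Mul1  regs: r0:Add2,r1:15,r2:8,r3:6,r4:Mul1,r5:7
  c4: CDB Add2=0; issue SUB r1<-Add1  regs: r0:0,r1:Add1,r2:8,r3:6,r4:Mul1,r5:7
  c5: issue MUL r2<-Mul2  regs: r0:0,r1:Add1,r2:Mul2,r3:6,r4:Mul1,r5:7
  c6: CDB Add1=-6; issue ADD r5<-Add1  regs: r0:0,r1:-6,r2:Mul2,r3:6,r4:Mul1,r5:Add1
  c7: issue SUB r5<-Add2  regs: r0:0,r1:-6,r2:Mul2,r3:6,r4:Mul1,r5:Add2
  c8: CDB Add1=6; stall  regs: r0:0,r1:-6,r2:Mul2,r3:6,r4:Mul1,r5:Add2
  c9: CDB Mul1=120; issue MUL r4<-Mul1  regs: r0:0,r1:-6,r2:Mul2,r3:6,r4:Mul1,r5:Add2
  c10: -  regs: r0:0,r1:-6,r2:Mul2,r3:6,r4:Mul1,r5:Add2
  c11: CDB Mul2=0  regs: r0:0,r1:-6,r2:0,r3:6,r4:Mul1,r5:Add2
  c12: -  regs: r0:0,r1:-6,r2:0,r3:6,r4:Mul1,r5:Add2
  c13: CDB Add2=-6  regs: r0:0,r1:-6,r2:0,r3:6,r4:Mul1,r5:-6
  c14: CDB Mul1=0  regs: r0:0,r1:-6,r2:0,r3:6,r4:0,r5:-6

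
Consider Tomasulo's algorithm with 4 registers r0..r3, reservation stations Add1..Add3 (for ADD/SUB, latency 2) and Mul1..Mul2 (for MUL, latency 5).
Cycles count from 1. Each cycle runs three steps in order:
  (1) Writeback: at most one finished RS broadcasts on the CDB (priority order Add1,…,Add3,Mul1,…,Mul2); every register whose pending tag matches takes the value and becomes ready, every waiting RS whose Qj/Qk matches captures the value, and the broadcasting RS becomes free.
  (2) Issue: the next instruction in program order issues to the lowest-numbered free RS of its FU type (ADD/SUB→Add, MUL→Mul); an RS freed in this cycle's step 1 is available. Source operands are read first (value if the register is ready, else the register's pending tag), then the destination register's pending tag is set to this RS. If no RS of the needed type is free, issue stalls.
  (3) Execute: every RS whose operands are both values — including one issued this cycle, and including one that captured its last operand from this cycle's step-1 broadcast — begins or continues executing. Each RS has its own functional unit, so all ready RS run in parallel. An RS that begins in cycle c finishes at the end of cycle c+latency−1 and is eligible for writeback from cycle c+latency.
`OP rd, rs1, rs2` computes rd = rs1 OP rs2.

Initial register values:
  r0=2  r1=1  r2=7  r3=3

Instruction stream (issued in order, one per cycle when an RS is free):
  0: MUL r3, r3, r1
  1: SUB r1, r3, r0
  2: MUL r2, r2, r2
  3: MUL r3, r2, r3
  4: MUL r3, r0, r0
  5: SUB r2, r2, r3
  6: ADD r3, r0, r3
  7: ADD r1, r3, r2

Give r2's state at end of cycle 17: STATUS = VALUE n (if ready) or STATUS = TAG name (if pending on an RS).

  c1: issue MUL r3<-Mul1  regs: r0:2,r1:1,r2:7,r3:Mul1
  c2: issue SUB r1<-Add1  regs: r0:2,r1:Add1,r2:7,r3:Mul1
  c3: issue MUL r2<-Mul2  regs: r0:2,r1:Add1,r2:Mul2,r3:Mul1
  c4: stall  regs: r0:2,r1:Add1,r2:Mul2,r3:Mul1
  c5: stall  regs: r0:2,r1:Add1,r2:Mul2,r3:Mul1
  c6: CDB Mul1=3; issue MUL r3<-Mul1  regs: r0:2,r1:Add1,r2:Mul2,r3:Mul1
  c7: stall  regs: r0:2,r1:Add1,r2:Mul2,r3:Mul1
  c8: CDB Add1=1; stall  regs: r0:2,r1:1,r2:Mul2,r3:Mul1
  c9: CDB Mul2=49; issue MUL r3<-Mul2  regs: r0:2,r1:1,r2:49,r3:Mul2
  c10: issue SUB r2<-Add1  regs: r0:2,r1:1,r2:Add1,r3:Mul2
  c11: issue ADD r3<-Add2  regs: r0:2,r1:1,r2:Add1,r3:Add2
  c12: issue ADD r1<-Add3  regs: r0:2,r1:Add3,r2:Add1,r3:Add2
  c13: -  regs: r0:2,r1:Add3,r2:Add1,r3:Add2
  c14: CDB Mul1=147  regs: r0:2,r1:Add3,r2:Add1,r3:Add2
  c15: CDB Mul2=4  regs: r0:2,r1:Add3,r2:Add1,r3:Add2
  c16: -  regs: r0:2,r1:Add3,r2:Add1,r3:Add2
  c17: CDB Add1=45  regs: r0:2,r1:Add3,r2:45,r3:Add2

STATUS = VALUE 45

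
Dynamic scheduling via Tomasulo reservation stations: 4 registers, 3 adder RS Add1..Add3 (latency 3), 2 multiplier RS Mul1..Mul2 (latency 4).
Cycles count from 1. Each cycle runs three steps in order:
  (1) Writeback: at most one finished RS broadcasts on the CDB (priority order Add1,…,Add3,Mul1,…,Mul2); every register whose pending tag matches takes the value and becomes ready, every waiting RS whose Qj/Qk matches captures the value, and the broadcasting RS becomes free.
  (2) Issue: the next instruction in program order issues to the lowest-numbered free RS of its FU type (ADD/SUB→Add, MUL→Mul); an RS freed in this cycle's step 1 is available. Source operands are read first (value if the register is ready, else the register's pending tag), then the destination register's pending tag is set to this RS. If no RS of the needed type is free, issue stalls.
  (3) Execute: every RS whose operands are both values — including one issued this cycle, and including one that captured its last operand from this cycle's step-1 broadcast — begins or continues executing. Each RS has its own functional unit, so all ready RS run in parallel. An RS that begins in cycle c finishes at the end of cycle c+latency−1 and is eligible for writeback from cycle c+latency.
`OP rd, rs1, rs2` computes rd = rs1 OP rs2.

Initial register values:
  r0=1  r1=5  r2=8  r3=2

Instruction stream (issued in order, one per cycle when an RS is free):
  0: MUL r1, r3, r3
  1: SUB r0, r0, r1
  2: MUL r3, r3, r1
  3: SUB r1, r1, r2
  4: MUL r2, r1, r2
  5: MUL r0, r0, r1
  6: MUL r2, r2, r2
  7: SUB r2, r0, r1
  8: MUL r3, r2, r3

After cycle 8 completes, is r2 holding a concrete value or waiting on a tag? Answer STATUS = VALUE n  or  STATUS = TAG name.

STATUS = TAG Mul1

  c1: issue MUL r1<-Mul1  regs: r0:1,r1:Mul1,r2:8,r3:2
  c2: issue SUB r0<-Add1  regs: r0:Add1,r1:Mul1,r2:8,r3:2
  c3: issue MUL r3<-Mul2  regs: r0:Add1,r1:Mul1,r2:8,r3:Mul2
  c4: issue SUB r1<-Add2  regs: r0:Add1,r1:Add2,r2:8,r3:Mul2
  c5: CDB Mul1=4; issue MUL r2<-Mul1  regs: r0:Add1,r1:Add2,r2:Mul1,r3:Mul2
  c6: stall  regs: r0:Add1,r1:Add2,r2:Mul1,r3:Mul2
  c7: stall  regs: r0:Add1,r1:Add2,r2:Mul1,r3:Mul2
  c8: CDB Add1=-3; stall  regs: r0:-3,r1:Add2,r2:Mul1,r3:Mul2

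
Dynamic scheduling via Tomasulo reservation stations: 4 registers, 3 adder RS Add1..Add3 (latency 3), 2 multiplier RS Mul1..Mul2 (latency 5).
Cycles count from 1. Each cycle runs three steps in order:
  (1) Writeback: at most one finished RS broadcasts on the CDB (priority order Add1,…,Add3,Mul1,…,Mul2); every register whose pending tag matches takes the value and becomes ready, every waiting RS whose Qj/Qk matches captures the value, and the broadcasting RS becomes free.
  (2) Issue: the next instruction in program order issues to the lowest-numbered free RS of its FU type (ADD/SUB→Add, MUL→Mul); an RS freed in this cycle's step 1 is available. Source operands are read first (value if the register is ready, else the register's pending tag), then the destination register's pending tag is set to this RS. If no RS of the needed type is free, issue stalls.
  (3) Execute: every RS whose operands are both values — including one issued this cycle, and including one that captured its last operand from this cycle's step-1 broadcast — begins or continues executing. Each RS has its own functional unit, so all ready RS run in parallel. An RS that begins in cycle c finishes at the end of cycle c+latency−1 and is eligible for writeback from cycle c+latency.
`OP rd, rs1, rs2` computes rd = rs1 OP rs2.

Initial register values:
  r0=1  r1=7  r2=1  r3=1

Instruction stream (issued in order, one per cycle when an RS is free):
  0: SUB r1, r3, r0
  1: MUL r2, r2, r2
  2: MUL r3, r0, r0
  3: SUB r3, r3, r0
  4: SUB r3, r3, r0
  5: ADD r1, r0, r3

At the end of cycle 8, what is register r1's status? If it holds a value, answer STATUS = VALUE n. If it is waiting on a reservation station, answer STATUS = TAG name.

STATUS = TAG Add3

cycle 1: issue SUB r1<-Add1 // r0:1,r1:Add1,r2:1,r3:1
cycle 2: issue MUL r2<-Mul1 // r0:1,r1:Add1,r2:Mul1,r3:1
cycle 3: issue MUL r3<-Mul2 // r0:1,r1:Add1,r2:Mul1,r3:Mul2
cycle 4: CDB Add1=0; issue SUB r3<-Add1 // r0:1,r1:0,r2:Mul1,r3:Add1
cycle 5: issue SUB r3<-Add2 // r0:1,r1:0,r2:Mul1,r3:Add2
cycle 6: issue ADD r1<-Add3 // r0:1,r1:Add3,r2:Mul1,r3:Add2
cycle 7: CDB Mul1=1 // r0:1,r1:Add3,r2:1,r3:Add2
cycle 8: CDB Mul2=1 // r0:1,r1:Add3,r2:1,r3:Add2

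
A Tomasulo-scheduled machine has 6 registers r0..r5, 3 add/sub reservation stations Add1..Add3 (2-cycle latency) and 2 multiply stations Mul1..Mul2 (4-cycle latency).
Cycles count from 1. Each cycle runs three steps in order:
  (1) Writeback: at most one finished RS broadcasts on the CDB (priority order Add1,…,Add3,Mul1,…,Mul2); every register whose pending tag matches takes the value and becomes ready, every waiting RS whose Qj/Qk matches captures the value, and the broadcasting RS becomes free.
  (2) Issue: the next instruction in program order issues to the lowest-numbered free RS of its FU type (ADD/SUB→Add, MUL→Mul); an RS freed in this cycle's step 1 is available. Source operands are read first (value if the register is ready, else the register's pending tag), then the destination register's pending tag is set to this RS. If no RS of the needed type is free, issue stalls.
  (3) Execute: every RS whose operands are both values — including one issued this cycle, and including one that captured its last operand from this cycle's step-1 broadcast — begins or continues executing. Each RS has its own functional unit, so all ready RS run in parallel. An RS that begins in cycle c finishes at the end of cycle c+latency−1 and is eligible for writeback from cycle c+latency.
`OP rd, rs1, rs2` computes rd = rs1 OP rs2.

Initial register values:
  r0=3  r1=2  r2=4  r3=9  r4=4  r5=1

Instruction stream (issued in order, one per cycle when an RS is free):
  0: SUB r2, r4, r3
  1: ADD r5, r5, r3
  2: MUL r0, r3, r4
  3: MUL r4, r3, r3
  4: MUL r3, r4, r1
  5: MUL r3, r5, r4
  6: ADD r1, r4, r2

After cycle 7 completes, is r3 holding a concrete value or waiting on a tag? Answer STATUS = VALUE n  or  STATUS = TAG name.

c1: issue SUB r2<-Add1 | r0:3,r1:2,r2:Add1,r3:9,r4:4,r5:1
c2: issue ADD r5<-Add2 | r0:3,r1:2,r2:Add1,r3:9,r4:4,r5:Add2
c3: CDB Add1=-5; issue MUL r0<-Mul1 | r0:Mul1,r1:2,r2:-5,r3:9,r4:4,r5:Add2
c4: CDB Add2=10; issue MUL r4<-Mul2 | r0:Mul1,r1:2,r2:-5,r3:9,r4:Mul2,r5:10
c5: stall | r0:Mul1,r1:2,r2:-5,r3:9,r4:Mul2,r5:10
c6: stall | r0:Mul1,r1:2,r2:-5,r3:9,r4:Mul2,r5:10
c7: CDB Mul1=36; issue MUL r3<-Mul1 | r0:36,r1:2,r2:-5,r3:Mul1,r4:Mul2,r5:10

STATUS = TAG Mul1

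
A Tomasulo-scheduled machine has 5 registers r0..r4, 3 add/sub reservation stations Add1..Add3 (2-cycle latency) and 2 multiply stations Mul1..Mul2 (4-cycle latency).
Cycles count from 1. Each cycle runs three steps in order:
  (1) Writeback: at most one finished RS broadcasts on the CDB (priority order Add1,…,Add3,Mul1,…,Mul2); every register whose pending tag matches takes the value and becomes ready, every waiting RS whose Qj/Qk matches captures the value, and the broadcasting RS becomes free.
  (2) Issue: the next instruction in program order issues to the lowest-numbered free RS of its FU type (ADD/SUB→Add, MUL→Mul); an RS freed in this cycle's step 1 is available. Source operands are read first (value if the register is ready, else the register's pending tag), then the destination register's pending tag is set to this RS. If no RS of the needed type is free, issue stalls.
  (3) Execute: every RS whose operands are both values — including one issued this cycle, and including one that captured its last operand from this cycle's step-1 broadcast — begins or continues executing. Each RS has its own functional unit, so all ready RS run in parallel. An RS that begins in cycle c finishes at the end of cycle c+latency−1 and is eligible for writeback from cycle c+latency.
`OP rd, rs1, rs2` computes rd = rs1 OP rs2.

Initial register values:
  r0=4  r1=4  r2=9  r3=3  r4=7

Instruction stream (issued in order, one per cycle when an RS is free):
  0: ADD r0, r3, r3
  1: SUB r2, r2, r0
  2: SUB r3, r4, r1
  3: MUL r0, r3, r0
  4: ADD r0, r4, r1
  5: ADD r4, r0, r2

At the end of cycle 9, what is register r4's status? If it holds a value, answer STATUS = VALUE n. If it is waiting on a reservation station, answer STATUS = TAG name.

STATUS = VALUE 14

c1: issue ADD r0<-Add1 | r0:Add1,r1:4,r2:9,r3:3,r4:7
c2: issue SUB r2<-Add2 | r0:Add1,r1:4,r2:Add2,r3:3,r4:7
c3: CDB Add1=6; issue SUB r3<-Add1 | r0:6,r1:4,r2:Add2,r3:Add1,r4:7
c4: issue MUL r0<-Mul1 | r0:Mul1,r1:4,r2:Add2,r3:Add1,r4:7
c5: CDB Add1=3; issue ADD r0<-Add1 | r0:Add1,r1:4,r2:Add2,r3:3,r4:7
c6: CDB Add2=3; issue ADD r4<-Add2 | r0:Add1,r1:4,r2:3,r3:3,r4:Add2
c7: CDB Add1=11 | r0:11,r1:4,r2:3,r3:3,r4:Add2
c8: - | r0:11,r1:4,r2:3,r3:3,r4:Add2
c9: CDB Add2=14 | r0:11,r1:4,r2:3,r3:3,r4:14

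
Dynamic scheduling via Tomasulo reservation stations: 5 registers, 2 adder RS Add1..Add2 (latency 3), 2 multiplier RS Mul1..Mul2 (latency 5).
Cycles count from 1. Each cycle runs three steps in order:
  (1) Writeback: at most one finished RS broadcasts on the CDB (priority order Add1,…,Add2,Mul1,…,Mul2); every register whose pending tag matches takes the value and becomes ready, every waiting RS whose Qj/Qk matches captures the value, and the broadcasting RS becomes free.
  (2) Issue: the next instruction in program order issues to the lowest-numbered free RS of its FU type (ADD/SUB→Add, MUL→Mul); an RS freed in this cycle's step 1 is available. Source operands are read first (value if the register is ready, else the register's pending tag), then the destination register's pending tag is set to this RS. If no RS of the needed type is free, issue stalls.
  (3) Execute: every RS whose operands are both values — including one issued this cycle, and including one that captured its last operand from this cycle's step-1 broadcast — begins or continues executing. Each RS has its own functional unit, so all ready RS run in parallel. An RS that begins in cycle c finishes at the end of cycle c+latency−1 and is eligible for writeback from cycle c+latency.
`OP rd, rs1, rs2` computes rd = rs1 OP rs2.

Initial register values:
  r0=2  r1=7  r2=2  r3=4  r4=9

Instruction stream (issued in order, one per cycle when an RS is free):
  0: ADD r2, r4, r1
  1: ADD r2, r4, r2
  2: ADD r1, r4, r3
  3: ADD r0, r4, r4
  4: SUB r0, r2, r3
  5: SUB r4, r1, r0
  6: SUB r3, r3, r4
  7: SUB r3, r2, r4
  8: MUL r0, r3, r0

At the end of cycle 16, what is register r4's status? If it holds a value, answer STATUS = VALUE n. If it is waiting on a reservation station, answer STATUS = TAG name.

STATUS = VALUE -8

  c1: issue ADD r2<-Add1  regs: r0:2,r1:7,r2:Add1,r3:4,r4:9
  c2: issue ADD r2<-Add2  regs: r0:2,r1:7,r2:Add2,r3:4,r4:9
  c3: stall  regs: r0:2,r1:7,r2:Add2,r3:4,r4:9
  c4: CDB Add1=16; issue ADD r1<-Add1  regs: r0:2,r1:Add1,r2:Add2,r3:4,r4:9
  c5: stall  regs: r0:2,r1:Add1,r2:Add2,r3:4,r4:9
  c6: stall  regs: r0:2,r1:Add1,r2:Add2,r3:4,r4:9
  c7: CDB Add1=13; issue ADD r0<-Add1  regs: r0:Add1,r1:13,r2:Add2,r3:4,r4:9
  c8: CDB Add2=25; issue SUB r0<-Add2  regs: r0:Add2,r1:13,r2:25,r3:4,r4:9
  c9: stall  regs: r0:Add2,r1:13,r2:25,r3:4,r4:9
  c10: CDB Add1=18; issue SUB r4<-Add1  regs: r0:Add2,r1:13,r2:25,r3:4,r4:Add1
  c11: CDB Add2=21; issue SUB r3<-Add2  regs: r0:21,r1:13,r2:25,r3:Add2,r4:Add1
  c12: stall  regs: r0:21,r1:13,r2:25,r3:Add2,r4:Add1
  c13: stall  regs: r0:21,r1:13,r2:25,r3:Add2,r4:Add1
  c14: CDB Add1=-8; issue SUB r3<-Add1  regs: r0:21,r1:13,r2:25,r3:Add1,r4:-8
  c15: issue MUL r0<-Mul1  regs: r0:Mul1,r1:13,r2:25,r3:Add1,r4:-8
  c16: -  regs: r0:Mul1,r1:13,r2:25,r3:Add1,r4:-8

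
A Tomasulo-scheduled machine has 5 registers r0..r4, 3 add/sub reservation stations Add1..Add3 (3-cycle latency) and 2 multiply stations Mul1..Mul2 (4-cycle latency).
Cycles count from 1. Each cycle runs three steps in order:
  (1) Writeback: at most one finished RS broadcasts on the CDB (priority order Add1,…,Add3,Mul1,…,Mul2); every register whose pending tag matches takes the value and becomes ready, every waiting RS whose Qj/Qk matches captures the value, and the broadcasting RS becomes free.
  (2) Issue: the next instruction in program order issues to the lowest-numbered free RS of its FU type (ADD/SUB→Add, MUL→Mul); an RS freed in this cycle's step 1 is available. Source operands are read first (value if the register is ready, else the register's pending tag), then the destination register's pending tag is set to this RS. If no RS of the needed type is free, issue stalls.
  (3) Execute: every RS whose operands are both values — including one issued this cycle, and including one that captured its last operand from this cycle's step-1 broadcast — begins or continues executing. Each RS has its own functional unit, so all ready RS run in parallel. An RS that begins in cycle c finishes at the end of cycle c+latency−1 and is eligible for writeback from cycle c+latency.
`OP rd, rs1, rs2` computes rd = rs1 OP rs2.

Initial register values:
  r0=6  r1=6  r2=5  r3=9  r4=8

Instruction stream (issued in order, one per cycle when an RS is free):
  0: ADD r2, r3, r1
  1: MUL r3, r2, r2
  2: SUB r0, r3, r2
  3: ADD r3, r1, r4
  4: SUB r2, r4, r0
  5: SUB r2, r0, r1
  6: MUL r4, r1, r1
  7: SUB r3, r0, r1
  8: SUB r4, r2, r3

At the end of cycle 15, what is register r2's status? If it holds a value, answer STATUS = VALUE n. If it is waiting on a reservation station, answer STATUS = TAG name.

STATUS = VALUE 204

cycle 1: issue ADD r2<-Add1 // r0:6,r1:6,r2:Add1,r3:9,r4:8
cycle 2: issue MUL r3<-Mul1 // r0:6,r1:6,r2:Add1,r3:Mul1,r4:8
cycle 3: issue SUB r0<-Add2 // r0:Add2,r1:6,r2:Add1,r3:Mul1,r4:8
cycle 4: CDB Add1=15; issue ADD r3<-Add1 // r0:Add2,r1:6,r2:15,r3:Add1,r4:8
cycle 5: issue SUB r2<-Add3 // r0:Add2,r1:6,r2:Add3,r3:Add1,r4:8
cycle 6: stall // r0:Add2,r1:6,r2:Add3,r3:Add1,r4:8
cycle 7: CDB Add1=14; issue SUB r2<-Add1 // r0:Add2,r1:6,r2:Add1,r3:14,r4:8
cycle 8: CDB Mul1=225; issue MUL r4<-Mul1 // r0:Add2,r1:6,r2:Add1,r3:14,r4:Mul1
cycle 9: stall // r0:Add2,r1:6,r2:Add1,r3:14,r4:Mul1
cycle 10: stall // r0:Add2,r1:6,r2:Add1,r3:14,r4:Mul1
cycle 11: CDB Add2=210; issue SUB r3<-Add2 // r0:210,r1:6,r2:Add1,r3:Add2,r4:Mul1
cycle 12: CDB Mul1=36; stall // r0:210,r1:6,r2:Add1,r3:Add2,r4:36
cycle 13: stall // r0:210,r1:6,r2:Add1,r3:Add2,r4:36
cycle 14: CDB Add1=204; issue SUB r4<-Add1 // r0:210,r1:6,r2:204,r3:Add2,r4:Add1
cycle 15: CDB Add2=204 // r0:210,r1:6,r2:204,r3:204,r4:Add1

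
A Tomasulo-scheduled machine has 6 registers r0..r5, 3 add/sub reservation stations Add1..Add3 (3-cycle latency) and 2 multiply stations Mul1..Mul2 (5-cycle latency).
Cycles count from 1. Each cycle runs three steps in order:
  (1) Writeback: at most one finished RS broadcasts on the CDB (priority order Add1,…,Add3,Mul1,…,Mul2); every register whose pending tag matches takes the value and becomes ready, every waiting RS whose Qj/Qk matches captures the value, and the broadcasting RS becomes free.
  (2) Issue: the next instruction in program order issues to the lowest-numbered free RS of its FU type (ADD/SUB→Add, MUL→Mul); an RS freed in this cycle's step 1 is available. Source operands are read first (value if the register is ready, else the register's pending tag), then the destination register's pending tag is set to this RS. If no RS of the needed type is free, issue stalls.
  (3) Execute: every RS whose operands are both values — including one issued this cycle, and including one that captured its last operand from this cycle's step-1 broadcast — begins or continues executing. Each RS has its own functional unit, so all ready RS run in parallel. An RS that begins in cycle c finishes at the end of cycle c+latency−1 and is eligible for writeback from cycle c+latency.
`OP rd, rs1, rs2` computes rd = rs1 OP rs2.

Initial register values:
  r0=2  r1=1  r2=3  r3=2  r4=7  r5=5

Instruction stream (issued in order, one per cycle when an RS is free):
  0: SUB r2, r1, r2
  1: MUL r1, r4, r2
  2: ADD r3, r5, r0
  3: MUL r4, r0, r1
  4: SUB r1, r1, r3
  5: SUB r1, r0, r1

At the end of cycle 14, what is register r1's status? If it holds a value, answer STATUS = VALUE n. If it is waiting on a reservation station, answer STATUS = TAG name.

c1: issue SUB r2<-Add1 | r0:2,r1:1,r2:Add1,r3:2,r4:7,r5:5
c2: issue MUL r1<-Mul1 | r0:2,r1:Mul1,r2:Add1,r3:2,r4:7,r5:5
c3: issue ADD r3<-Add2 | r0:2,r1:Mul1,r2:Add1,r3:Add2,r4:7,r5:5
c4: CDB Add1=-2; issue MUL r4<-Mul2 | r0:2,r1:Mul1,r2:-2,r3:Add2,r4:Mul2,r5:5
c5: issue SUB r1<-Add1 | r0:2,r1:Add1,r2:-2,r3:Add2,r4:Mul2,r5:5
c6: CDB Add2=7; issue SUB r1<-Add2 | r0:2,r1:Add2,r2:-2,r3:7,r4:Mul2,r5:5
c7: - | r0:2,r1:Add2,r2:-2,r3:7,r4:Mul2,r5:5
c8: - | r0:2,r1:Add2,r2:-2,r3:7,r4:Mul2,r5:5
c9: CDB Mul1=-14 | r0:2,r1:Add2,r2:-2,r3:7,r4:Mul2,r5:5
c10: - | r0:2,r1:Add2,r2:-2,r3:7,r4:Mul2,r5:5
c11: - | r0:2,r1:Add2,r2:-2,r3:7,r4:Mul2,r5:5
c12: CDB Add1=-21 | r0:2,r1:Add2,r2:-2,r3:7,r4:Mul2,r5:5
c13: - | r0:2,r1:Add2,r2:-2,r3:7,r4:Mul2,r5:5
c14: CDB Mul2=-28 | r0:2,r1:Add2,r2:-2,r3:7,r4:-28,r5:5

STATUS = TAG Add2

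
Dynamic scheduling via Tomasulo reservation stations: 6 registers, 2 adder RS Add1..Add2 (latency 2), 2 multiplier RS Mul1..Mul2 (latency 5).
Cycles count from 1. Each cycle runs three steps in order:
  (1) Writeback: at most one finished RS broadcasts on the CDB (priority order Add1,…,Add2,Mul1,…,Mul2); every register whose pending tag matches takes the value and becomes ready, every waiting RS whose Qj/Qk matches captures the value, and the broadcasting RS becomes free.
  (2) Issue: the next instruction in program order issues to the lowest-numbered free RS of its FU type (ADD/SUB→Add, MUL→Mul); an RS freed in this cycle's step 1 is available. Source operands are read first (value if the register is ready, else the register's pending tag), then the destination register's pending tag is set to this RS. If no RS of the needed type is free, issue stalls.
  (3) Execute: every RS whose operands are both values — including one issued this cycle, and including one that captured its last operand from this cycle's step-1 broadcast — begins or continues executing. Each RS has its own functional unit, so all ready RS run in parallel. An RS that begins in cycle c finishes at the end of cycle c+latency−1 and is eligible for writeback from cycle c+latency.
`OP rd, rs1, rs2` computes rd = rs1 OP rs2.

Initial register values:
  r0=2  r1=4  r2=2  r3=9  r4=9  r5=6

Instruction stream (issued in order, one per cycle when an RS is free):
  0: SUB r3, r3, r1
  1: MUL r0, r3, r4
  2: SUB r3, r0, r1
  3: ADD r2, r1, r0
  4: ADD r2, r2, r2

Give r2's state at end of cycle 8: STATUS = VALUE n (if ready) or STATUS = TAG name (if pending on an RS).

STATUS = TAG Add2

cycle 1: issue SUB r3<-Add1 // r0:2,r1:4,r2:2,r3:Add1,r4:9,r5:6
cycle 2: issue MUL r0<-Mul1 // r0:Mul1,r1:4,r2:2,r3:Add1,r4:9,r5:6
cycle 3: CDB Add1=5; issue SUB r3<-Add1 // r0:Mul1,r1:4,r2:2,r3:Add1,r4:9,r5:6
cycle 4: issue ADD r2<-Add2 // r0:Mul1,r1:4,r2:Add2,r3:Add1,r4:9,r5:6
cycle 5: stall // r0:Mul1,r1:4,r2:Add2,r3:Add1,r4:9,r5:6
cycle 6: stall // r0:Mul1,r1:4,r2:Add2,r3:Add1,r4:9,r5:6
cycle 7: stall // r0:Mul1,r1:4,r2:Add2,r3:Add1,r4:9,r5:6
cycle 8: CDB Mul1=45; stall // r0:45,r1:4,r2:Add2,r3:Add1,r4:9,r5:6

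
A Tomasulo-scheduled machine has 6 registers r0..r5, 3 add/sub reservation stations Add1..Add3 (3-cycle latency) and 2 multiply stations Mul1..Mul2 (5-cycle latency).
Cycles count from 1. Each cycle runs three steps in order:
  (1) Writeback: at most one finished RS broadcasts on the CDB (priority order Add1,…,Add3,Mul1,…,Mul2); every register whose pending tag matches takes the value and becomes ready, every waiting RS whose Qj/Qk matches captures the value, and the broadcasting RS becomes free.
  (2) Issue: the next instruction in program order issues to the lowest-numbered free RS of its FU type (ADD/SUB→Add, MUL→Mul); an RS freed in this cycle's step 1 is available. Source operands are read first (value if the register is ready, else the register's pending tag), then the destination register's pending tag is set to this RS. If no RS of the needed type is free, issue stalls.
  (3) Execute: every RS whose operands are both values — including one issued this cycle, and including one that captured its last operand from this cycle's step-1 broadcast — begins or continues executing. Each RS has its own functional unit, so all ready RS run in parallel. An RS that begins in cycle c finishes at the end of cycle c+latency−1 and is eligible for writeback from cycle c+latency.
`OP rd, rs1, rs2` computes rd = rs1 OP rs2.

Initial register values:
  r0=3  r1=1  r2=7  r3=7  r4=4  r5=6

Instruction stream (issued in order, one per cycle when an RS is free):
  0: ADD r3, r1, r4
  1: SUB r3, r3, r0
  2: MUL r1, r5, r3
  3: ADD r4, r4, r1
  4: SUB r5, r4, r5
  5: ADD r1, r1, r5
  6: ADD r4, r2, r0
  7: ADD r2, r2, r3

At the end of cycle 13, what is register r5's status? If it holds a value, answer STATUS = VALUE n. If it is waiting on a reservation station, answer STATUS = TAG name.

cycle 1: issue ADD r3<-Add1 // r0:3,r1:1,r2:7,r3:Add1,r4:4,r5:6
cycle 2: issue SUB r3<-Add2 // r0:3,r1:1,r2:7,r3:Add2,r4:4,r5:6
cycle 3: issue MUL r1<-Mul1 // r0:3,r1:Mul1,r2:7,r3:Add2,r4:4,r5:6
cycle 4: CDB Add1=5; issue ADD r4<-Add1 // r0:3,r1:Mul1,r2:7,r3:Add2,r4:Add1,r5:6
cycle 5: issue SUB r5<-Add3 // r0:3,r1:Mul1,r2:7,r3:Add2,r4:Add1,r5:Add3
cycle 6: stall // r0:3,r1:Mul1,r2:7,r3:Add2,r4:Add1,r5:Add3
cycle 7: CDB Add2=2; issue ADD r1<-Add2 // r0:3,r1:Add2,r2:7,r3:2,r4:Add1,r5:Add3
cycle 8: stall // r0:3,r1:Add2,r2:7,r3:2,r4:Add1,r5:Add3
cycle 9: stall // r0:3,r1:Add2,r2:7,r3:2,r4:Add1,r5:Add3
cycle 10: stall // r0:3,r1:Add2,r2:7,r3:2,r4:Add1,r5:Add3
cycle 11: stall // r0:3,r1:Add2,r2:7,r3:2,r4:Add1,r5:Add3
cycle 12: CDB Mul1=12; stall // r0:3,r1:Add2,r2:7,r3:2,r4:Add1,r5:Add3
cycle 13: stall // r0:3,r1:Add2,r2:7,r3:2,r4:Add1,r5:Add3

STATUS = TAG Add3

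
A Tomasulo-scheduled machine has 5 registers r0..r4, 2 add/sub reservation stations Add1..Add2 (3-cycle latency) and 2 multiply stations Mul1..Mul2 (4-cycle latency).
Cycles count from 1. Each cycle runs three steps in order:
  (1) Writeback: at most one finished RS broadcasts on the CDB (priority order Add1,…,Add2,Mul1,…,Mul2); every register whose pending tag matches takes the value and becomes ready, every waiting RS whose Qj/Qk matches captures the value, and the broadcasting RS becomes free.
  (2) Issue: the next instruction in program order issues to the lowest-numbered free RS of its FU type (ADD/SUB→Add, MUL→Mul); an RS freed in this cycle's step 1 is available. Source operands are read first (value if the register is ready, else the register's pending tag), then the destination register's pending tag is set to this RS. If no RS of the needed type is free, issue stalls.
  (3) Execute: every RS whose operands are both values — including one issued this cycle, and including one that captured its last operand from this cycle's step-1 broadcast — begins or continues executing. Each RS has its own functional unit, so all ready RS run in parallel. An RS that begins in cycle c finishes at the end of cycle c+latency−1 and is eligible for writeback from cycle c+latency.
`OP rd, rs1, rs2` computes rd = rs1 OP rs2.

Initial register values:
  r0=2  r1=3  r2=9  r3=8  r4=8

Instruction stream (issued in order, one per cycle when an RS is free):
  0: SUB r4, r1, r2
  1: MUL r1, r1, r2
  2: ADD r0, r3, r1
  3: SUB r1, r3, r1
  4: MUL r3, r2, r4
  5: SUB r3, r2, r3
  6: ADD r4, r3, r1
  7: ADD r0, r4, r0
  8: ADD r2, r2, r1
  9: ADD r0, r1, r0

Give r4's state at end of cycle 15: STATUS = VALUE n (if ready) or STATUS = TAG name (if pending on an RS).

c1: issue SUB r4<-Add1 | r0:2,r1:3,r2:9,r3:8,r4:Add1
c2: issue MUL r1<-Mul1 | r0:2,r1:Mul1,r2:9,r3:8,r4:Add1
c3: issue ADD r0<-Add2 | r0:Add2,r1:Mul1,r2:9,r3:8,r4:Add1
c4: CDB Add1=-6; issue SUB r1<-Add1 | r0:Add2,r1:Add1,r2:9,r3:8,r4:-6
c5: issue MUL r3<-Mul2 | r0:Add2,r1:Add1,r2:9,r3:Mul2,r4:-6
c6: CDB Mul1=27; stall | r0:Add2,r1:Add1,r2:9,r3:Mul2,r4:-6
c7: stall | r0:Add2,r1:Add1,r2:9,r3:Mul2,r4:-6
c8: stall | r0:Add2,r1:Add1,r2:9,r3:Mul2,r4:-6
c9: CDB Add1=-19; issue SUB r3<-Add1 | r0:Add2,r1:-19,r2:9,r3:Add1,r4:-6
c10: CDB Add2=35; issue ADD r4<-Add2 | r0:35,r1:-19,r2:9,r3:Add1,r4:Add2
c11: CDB Mul2=-54; stall | r0:35,r1:-19,r2:9,r3:Add1,r4:Add2
c12: stall | r0:35,r1:-19,r2:9,r3:Add1,r4:Add2
c13: stall | r0:35,r1:-19,r2:9,r3:Add1,r4:Add2
c14: CDB Add1=63; issue ADD r0<-Add1 | r0:Add1,r1:-19,r2:9,r3:63,r4:Add2
c15: stall | r0:Add1,r1:-19,r2:9,r3:63,r4:Add2

STATUS = TAG Add2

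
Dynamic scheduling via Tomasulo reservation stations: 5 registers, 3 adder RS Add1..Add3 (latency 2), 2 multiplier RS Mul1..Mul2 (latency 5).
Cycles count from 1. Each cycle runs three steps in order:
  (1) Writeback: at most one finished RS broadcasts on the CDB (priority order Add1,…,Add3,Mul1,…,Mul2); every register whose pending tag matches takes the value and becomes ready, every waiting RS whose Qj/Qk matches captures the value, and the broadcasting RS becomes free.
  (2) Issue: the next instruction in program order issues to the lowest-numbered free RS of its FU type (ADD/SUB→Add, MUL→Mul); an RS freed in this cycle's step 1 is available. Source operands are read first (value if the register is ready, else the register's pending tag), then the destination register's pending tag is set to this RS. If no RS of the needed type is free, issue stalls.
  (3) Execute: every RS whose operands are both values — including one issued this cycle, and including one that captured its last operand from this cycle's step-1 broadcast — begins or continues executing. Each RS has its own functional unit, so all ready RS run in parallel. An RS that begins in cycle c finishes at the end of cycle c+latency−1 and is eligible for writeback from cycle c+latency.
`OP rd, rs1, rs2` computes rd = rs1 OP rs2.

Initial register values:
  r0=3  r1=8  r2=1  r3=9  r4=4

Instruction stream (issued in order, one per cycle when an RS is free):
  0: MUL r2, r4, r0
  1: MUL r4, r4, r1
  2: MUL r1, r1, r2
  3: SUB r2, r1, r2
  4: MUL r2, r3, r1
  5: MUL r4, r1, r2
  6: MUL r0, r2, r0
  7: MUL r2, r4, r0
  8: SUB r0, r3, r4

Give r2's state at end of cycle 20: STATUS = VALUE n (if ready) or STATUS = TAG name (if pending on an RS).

STATUS = VALUE 864

  c1: issue MUL r2<-Mul1  regs: r0:3,r1:8,r2:Mul1,r3:9,r4:4
  c2: issue MUL r4<-Mul2  regs: r0:3,r1:8,r2:Mul1,r3:9,r4:Mul2
  c3: stall  regs: r0:3,r1:8,r2:Mul1,r3:9,r4:Mul2
  c4: stall  regs: r0:3,r1:8,r2:Mul1,r3:9,r4:Mul2
  c5: stall  regs: r0:3,r1:8,r2:Mul1,r3:9,r4:Mul2
  c6: CDB Mul1=12; issue MUL r1<-Mul1  regs: r0:3,r1:Mul1,r2:12,r3:9,r4:Mul2
  c7: CDB Mul2=32; issue SUB r2<-Add1  regs: r0:3,r1:Mul1,r2:Add1,r3:9,r4:32
  c8: issue MUL r2<-Mul2  regs: r0:3,r1:Mul1,r2:Mul2,r3:9,r4:32
  c9: stall  regs: r0:3,r1:Mul1,r2:Mul2,r3:9,r4:32
  c10: stall  regs: r0:3,r1:Mul1,r2:Mul2,r3:9,r4:32
  c11: CDB Mul1=96; issue MUL r4<-Mul1  regs: r0:3,r1:96,r2:Mul2,r3:9,r4:Mul1
  c12: stall  regs: r0:3,r1:96,r2:Mul2,r3:9,r4:Mul1
  c13: CDB Add1=84; stall  regs: r0:3,r1:96,r2:Mul2,r3:9,r4:Mul1
  c14: stall  regs: r0:3,r1:96,r2:Mul2,r3:9,r4:Mul1
  c15: stall  regs: r0:3,r1:96,r2:Mul2,r3:9,r4:Mul1
  c16: CDB Mul2=864; issue MUL r0<-Mul2  regs: r0:Mul2,r1:96,r2:864,r3:9,r4:Mul1
  c17: stall  regs: r0:Mul2,r1:96,r2:864,r3:9,r4:Mul1
  c18: stall  regs: r0:Mul2,r1:96,r2:864,r3:9,r4:Mul1
  c19: stall  regs: r0:Mul2,r1:96,r2:864,r3:9,r4:Mul1
  c20: stall  regs: r0:Mul2,r1:96,r2:864,r3:9,r4:Mul1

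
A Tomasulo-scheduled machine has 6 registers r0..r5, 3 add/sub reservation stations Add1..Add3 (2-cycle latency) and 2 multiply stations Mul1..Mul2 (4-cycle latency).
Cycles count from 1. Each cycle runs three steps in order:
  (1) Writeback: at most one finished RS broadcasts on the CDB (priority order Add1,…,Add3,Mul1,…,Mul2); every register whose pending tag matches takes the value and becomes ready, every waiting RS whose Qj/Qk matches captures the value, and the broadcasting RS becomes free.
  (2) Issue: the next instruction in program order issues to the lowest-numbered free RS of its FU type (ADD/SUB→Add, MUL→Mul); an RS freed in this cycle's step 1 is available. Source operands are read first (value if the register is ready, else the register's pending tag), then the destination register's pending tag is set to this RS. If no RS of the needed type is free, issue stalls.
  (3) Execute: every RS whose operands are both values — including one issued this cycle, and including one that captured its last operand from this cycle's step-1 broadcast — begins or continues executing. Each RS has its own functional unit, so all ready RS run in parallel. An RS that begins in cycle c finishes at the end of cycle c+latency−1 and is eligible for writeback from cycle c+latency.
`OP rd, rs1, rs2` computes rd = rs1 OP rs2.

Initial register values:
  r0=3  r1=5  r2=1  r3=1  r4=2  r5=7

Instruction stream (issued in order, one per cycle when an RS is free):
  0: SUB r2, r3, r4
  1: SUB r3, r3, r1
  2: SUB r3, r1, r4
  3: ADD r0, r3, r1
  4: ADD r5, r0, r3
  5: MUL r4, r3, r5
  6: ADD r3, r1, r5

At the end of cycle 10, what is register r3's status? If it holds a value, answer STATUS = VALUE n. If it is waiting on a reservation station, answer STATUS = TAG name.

cycle 1: issue SUB r2<-Add1 // r0:3,r1:5,r2:Add1,r3:1,r4:2,r5:7
cycle 2: issue SUB r3<-Add2 // r0:3,r1:5,r2:Add1,r3:Add2,r4:2,r5:7
cycle 3: CDB Add1=-1; issue SUB r3<-Add1 // r0:3,r1:5,r2:-1,r3:Add1,r4:2,r5:7
cycle 4: CDB Add2=-4; issue ADD r0<-Add2 // r0:Add2,r1:5,r2:-1,r3:Add1,r4:2,r5:7
cycle 5: CDB Add1=3; issue ADD r5<-Add1 // r0:Add2,r1:5,r2:-1,r3:3,r4:2,r5:Add1
cycle 6: issue MUL r4<-Mul1 // r0:Add2,r1:5,r2:-1,r3:3,r4:Mul1,r5:Add1
cycle 7: CDB Add2=8; issue ADD r3<-Add2 // r0:8,r1:5,r2:-1,r3:Add2,r4:Mul1,r5:Add1
cycle 8: - // r0:8,r1:5,r2:-1,r3:Add2,r4:Mul1,r5:Add1
cycle 9: CDB Add1=11 // r0:8,r1:5,r2:-1,r3:Add2,r4:Mul1,r5:11
cycle 10: - // r0:8,r1:5,r2:-1,r3:Add2,r4:Mul1,r5:11

STATUS = TAG Add2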